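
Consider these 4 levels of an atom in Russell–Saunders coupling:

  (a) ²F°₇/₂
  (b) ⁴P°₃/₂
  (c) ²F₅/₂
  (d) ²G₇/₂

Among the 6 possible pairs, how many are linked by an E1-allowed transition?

2

(a)–(b): forbidden (parity, ΔS, ΔL, ΔJ).
(a)–(c): allowed.
(a)–(d): allowed.
(b)–(c): forbidden (ΔS, ΔL).
(b)–(d): forbidden (ΔS, ΔL, ΔJ).
(c)–(d): forbidden (parity).
Allowed pairs: 2 of 6.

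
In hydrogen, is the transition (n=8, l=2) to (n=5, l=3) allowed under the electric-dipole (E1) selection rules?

Δl = 3 − 2 = +1; the E1 rule Δl = ±1 is ✓.
All E1 selection rules are satisfied.

allowed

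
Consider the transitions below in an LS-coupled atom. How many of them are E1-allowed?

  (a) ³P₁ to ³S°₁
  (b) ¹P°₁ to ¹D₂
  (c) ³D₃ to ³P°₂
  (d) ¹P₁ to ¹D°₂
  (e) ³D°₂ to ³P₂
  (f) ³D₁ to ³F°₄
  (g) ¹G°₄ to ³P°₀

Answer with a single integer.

5

(a) allowed
(b) allowed
(c) allowed
(d) allowed
(e) allowed
(f) forbidden (ΔJ fails)
(g) forbidden (parity, ΔS, ΔL, ΔJ fail)
Total allowed: 5 of 7.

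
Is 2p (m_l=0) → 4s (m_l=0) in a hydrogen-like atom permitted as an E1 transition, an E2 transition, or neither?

E1

Δl = 0 − 1 = -1; l_i + l_f = 1.
Δm_l = +0.
E1 (Δl = ±1, |Δm_l| ≤ 1): satisfied.
E2 (Δl = 0,±2, l_i+l_f ≥ 2, |Δm_l| ≤ 2): not satisfied.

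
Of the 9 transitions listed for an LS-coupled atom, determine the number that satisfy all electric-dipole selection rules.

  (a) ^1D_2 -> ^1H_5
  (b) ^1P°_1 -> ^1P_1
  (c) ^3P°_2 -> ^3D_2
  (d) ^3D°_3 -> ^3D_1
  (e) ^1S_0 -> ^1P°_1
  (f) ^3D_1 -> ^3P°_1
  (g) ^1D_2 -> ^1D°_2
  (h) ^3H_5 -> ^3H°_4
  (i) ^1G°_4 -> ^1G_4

7

(a) forbidden (parity, ΔL, ΔJ fail)
(b) allowed
(c) allowed
(d) forbidden (ΔJ fails)
(e) allowed
(f) allowed
(g) allowed
(h) allowed
(i) allowed
Total allowed: 7 of 9.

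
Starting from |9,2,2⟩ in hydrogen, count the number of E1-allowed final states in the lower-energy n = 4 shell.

E1 requires Δl = ±1, so l_f ∈ {1, 3}; with 0 ≤ l_f ≤ n_f−1 = 3, the allowed l_f values are {1, 3}.
For l_f = 1: m_f ∈ {m_i−1, m_i, m_i+1} ∩ [−1, 1] = {1} → 1 state.
For l_f = 3: m_f ∈ {m_i−1, m_i, m_i+1} ∩ [−3, 3] = {1, 2, 3} → 3 states.
Total: 4.

4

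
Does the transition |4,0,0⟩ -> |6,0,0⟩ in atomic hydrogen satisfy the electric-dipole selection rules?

Δl = 0 − 0 = +0; the E1 rule Δl = ±1 is fails.
m_l: 0 → 0 (Δm_l = +0). |Δm_l| ≤ 1 passes.
The transition is electric-dipole forbidden.

forbidden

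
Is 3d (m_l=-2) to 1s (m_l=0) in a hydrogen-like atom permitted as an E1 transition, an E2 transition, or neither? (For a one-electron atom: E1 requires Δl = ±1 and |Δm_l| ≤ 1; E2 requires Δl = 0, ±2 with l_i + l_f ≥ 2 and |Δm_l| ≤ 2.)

E2

Δl = 0 − 2 = -2; l_i + l_f = 2.
Δm_l = +2.
E1 (Δl = ±1, |Δm_l| ≤ 1): not satisfied.
E2 (Δl = 0,±2, l_i+l_f ≥ 2, |Δm_l| ≤ 2): satisfied.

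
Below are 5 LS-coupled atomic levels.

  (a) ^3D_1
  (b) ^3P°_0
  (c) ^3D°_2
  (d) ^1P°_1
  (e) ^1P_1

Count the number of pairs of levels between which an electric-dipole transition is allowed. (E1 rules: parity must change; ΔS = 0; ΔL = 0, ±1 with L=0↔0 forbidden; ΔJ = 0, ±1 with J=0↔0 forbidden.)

3

(a)–(b): allowed.
(a)–(c): allowed.
(a)–(d): forbidden (ΔS).
(a)–(e): forbidden (parity, ΔS).
(b)–(c): forbidden (parity, ΔJ).
(b)–(d): forbidden (parity, ΔS).
(b)–(e): forbidden (ΔS).
(c)–(d): forbidden (parity, ΔS).
(c)–(e): forbidden (ΔS).
(d)–(e): allowed.
Allowed pairs: 3 of 10.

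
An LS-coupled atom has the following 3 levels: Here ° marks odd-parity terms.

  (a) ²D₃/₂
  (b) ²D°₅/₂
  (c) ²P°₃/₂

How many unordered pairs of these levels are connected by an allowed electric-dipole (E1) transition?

(a)–(b): allowed.
(a)–(c): allowed.
(b)–(c): forbidden (parity).
Allowed pairs: 2 of 3.

2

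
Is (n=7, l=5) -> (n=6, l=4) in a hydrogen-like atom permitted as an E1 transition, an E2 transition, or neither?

E1

Δl = 4 − 5 = -1; l_i + l_f = 9.
E1 (Δl = ±1): satisfied.
E2 (Δl = 0,±2, l_i+l_f ≥ 2): not satisfied.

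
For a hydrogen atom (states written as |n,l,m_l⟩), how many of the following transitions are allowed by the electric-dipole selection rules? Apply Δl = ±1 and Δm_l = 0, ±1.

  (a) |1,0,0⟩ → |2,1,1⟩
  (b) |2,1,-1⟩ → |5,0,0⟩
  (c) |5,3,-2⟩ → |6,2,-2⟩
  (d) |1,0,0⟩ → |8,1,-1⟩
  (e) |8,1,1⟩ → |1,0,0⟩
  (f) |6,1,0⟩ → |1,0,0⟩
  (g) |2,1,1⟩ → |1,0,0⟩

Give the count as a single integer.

(a) allowed
(b) allowed
(c) allowed
(d) allowed
(e) allowed
(f) allowed
(g) allowed
Total allowed: 7 of 7.

7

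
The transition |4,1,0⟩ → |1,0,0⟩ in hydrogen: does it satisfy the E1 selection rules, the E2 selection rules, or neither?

Δl = 0 − 1 = -1; l_i + l_f = 1.
Δm_l = +0.
E1 (Δl = ±1, |Δm_l| ≤ 1): satisfied.
E2 (Δl = 0,±2, l_i+l_f ≥ 2, |Δm_l| ≤ 2): not satisfied.

E1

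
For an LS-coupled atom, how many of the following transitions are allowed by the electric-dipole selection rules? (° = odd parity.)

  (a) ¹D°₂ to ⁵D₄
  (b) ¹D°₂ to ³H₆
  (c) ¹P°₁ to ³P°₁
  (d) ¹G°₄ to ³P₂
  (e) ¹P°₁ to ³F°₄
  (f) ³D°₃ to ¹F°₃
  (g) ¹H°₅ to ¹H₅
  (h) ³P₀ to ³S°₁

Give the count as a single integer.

(a) forbidden (ΔS, ΔJ fail)
(b) forbidden (ΔS, ΔL, ΔJ fail)
(c) forbidden (parity, ΔS fail)
(d) forbidden (ΔS, ΔL, ΔJ fail)
(e) forbidden (parity, ΔS, ΔL, ΔJ fail)
(f) forbidden (parity, ΔS fail)
(g) allowed
(h) allowed
Total allowed: 2 of 8.

2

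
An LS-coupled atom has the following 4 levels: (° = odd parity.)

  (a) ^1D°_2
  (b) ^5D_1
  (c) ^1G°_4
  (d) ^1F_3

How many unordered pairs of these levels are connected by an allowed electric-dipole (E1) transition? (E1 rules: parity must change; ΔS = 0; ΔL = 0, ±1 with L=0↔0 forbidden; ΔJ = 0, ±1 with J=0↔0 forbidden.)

(a)–(b): forbidden (ΔS).
(a)–(c): forbidden (parity, ΔL, ΔJ).
(a)–(d): allowed.
(b)–(c): forbidden (ΔS, ΔL, ΔJ).
(b)–(d): forbidden (parity, ΔS, ΔJ).
(c)–(d): allowed.
Allowed pairs: 2 of 6.

2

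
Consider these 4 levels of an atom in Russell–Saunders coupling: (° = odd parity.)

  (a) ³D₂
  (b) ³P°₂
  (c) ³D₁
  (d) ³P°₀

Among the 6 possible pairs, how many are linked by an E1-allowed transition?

(a)–(b): allowed.
(a)–(c): forbidden (parity).
(a)–(d): forbidden (ΔJ).
(b)–(c): allowed.
(b)–(d): forbidden (parity, ΔJ).
(c)–(d): allowed.
Allowed pairs: 3 of 6.

3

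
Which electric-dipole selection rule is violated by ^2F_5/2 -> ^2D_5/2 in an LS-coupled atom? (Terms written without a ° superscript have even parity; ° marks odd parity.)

Reading off the term symbols: S 1/2→1/2, L 3→2, J 5/2→5/2, parity even→even.
Parity must change: even → even — violated.
ΔS = 0: S: 1/2 → 1/2 — satisfied.
ΔL = 0, ±1 (not L=0↔0): L: 3 → 2, ΔL = -1 — satisfied.
ΔJ = 0, ±1 (not J=0↔0): J: 5/2 → 5/2, ΔJ = +0 — satisfied.

parity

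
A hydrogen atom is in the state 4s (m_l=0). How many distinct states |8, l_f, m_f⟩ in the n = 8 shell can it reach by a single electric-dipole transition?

3

E1 requires Δl = ±1, so l_f ∈ {-1, 1}; with 0 ≤ l_f ≤ n_f−1 = 7, the allowed l_f values are {1}.
For l_f = 1: m_f ∈ {m_i−1, m_i, m_i+1} ∩ [−1, 1] = {-1, 0, 1} → 3 states.
Total: 3.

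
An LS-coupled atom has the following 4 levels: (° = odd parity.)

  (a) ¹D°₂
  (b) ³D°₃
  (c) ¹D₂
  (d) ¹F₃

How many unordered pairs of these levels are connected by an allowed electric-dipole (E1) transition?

(a)–(b): forbidden (parity, ΔS).
(a)–(c): allowed.
(a)–(d): allowed.
(b)–(c): forbidden (ΔS).
(b)–(d): forbidden (ΔS).
(c)–(d): forbidden (parity).
Allowed pairs: 2 of 6.

2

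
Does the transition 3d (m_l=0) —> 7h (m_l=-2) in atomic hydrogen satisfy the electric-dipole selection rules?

Δl = 5 − 2 = +3; the E1 rule Δl = ±1 is ✗.
m_l: 0 → -2 (Δm_l = -2). |Δm_l| ≤ 1 ✗.
The transition is electric-dipole forbidden.

forbidden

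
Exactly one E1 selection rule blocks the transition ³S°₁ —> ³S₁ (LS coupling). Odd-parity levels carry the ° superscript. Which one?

Initial level: S=1, L=0, J=1, parity odd. Final level: S=1, L=0, J=1, parity even.
ΔL = 0, ±1 (not L=0↔0): L: 0 → 0, ΔL = +0 — violated.
ΔS = 0: S: 1 → 1 — satisfied.
ΔJ = 0, ±1 (not J=0↔0): J: 1 → 1, ΔJ = +0 — satisfied.
Parity must change: odd → even — satisfied.

the L=0 ↔ L=0 exclusion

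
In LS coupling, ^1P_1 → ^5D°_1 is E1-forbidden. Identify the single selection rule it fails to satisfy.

Initial level: S=0, L=1, J=1, parity even. Final level: S=2, L=2, J=1, parity odd.
Parity must change: even → odd — satisfied.
ΔS = 0: S: 0 → 2 — violated.
ΔL = 0, ±1 (not L=0↔0): L: 1 → 2, ΔL = +1 — satisfied.
ΔJ = 0, ±1 (not J=0↔0): J: 1 → 1, ΔJ = +0 — satisfied.

the ΔS = 0 rule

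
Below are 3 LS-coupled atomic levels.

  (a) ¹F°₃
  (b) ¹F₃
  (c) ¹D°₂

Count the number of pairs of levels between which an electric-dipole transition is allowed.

(a)–(b): allowed.
(a)–(c): forbidden (parity).
(b)–(c): allowed.
Allowed pairs: 2 of 3.

2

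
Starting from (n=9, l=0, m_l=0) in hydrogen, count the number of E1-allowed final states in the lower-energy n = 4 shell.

E1 requires Δl = ±1, so l_f ∈ {-1, 1}; with 0 ≤ l_f ≤ n_f−1 = 3, the allowed l_f values are {1}.
For l_f = 1: m_f ∈ {m_i−1, m_i, m_i+1} ∩ [−1, 1] = {-1, 0, 1} → 3 states.
Total: 3.

3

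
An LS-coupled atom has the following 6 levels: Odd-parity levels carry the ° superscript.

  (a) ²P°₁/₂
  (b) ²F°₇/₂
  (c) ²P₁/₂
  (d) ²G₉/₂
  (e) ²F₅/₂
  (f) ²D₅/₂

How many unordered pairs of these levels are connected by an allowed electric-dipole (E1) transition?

4

(a)–(b): forbidden (parity, ΔL, ΔJ).
(a)–(c): allowed.
(a)–(d): forbidden (ΔL, ΔJ).
(a)–(e): forbidden (ΔL, ΔJ).
(a)–(f): forbidden (ΔJ).
(b)–(c): forbidden (ΔL, ΔJ).
(b)–(d): allowed.
(b)–(e): allowed.
(b)–(f): allowed.
(c)–(d): forbidden (parity, ΔL, ΔJ).
(c)–(e): forbidden (parity, ΔL, ΔJ).
(c)–(f): forbidden (parity, ΔJ).
(d)–(e): forbidden (parity, ΔJ).
(d)–(f): forbidden (parity, ΔL, ΔJ).
(e)–(f): forbidden (parity).
Allowed pairs: 4 of 15.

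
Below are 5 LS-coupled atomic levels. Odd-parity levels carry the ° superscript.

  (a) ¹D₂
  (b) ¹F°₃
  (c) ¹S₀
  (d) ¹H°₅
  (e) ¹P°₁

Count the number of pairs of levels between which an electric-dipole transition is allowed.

3

(a)–(b): allowed.
(a)–(c): forbidden (parity, ΔL, ΔJ).
(a)–(d): forbidden (ΔL, ΔJ).
(a)–(e): allowed.
(b)–(c): forbidden (ΔL, ΔJ).
(b)–(d): forbidden (parity, ΔL, ΔJ).
(b)–(e): forbidden (parity, ΔL, ΔJ).
(c)–(d): forbidden (ΔL, ΔJ).
(c)–(e): allowed.
(d)–(e): forbidden (parity, ΔL, ΔJ).
Allowed pairs: 3 of 10.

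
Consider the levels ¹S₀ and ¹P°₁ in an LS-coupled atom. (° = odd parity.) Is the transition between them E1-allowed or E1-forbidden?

allowed

Reading off the term symbols: S 0→0, L 0→1, J 0→1, parity even→odd.
ΔS = 0: S: 0 → 0 — passes.
Parity must change: even → odd — passes.
ΔJ = 0, ±1 (not J=0↔0): J: 0 → 1, ΔJ = +1 — passes.
ΔL = 0, ±1 (not L=0↔0): L: 0 → 1, ΔL = +1 — passes.
All four E1 rules are satisfied.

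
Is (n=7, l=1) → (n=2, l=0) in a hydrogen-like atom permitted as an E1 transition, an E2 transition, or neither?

E1

Δl = 0 − 1 = -1; l_i + l_f = 1.
E1 (Δl = ±1): satisfied.
E2 (Δl = 0,±2, l_i+l_f ≥ 2): not satisfied.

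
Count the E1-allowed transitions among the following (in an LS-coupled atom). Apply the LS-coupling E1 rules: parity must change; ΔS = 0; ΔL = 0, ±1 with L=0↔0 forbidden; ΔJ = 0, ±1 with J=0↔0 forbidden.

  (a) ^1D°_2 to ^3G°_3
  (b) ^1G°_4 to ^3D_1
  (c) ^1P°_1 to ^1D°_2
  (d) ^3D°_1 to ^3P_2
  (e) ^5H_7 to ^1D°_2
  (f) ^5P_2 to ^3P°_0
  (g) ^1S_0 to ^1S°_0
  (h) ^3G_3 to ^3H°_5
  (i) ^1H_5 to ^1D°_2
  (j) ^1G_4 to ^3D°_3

1

(a) forbidden (parity, ΔS, ΔL fail)
(b) forbidden (ΔS, ΔL, ΔJ fail)
(c) forbidden (parity fails)
(d) allowed
(e) forbidden (ΔS, ΔL, ΔJ fail)
(f) forbidden (ΔS, ΔJ fail)
(g) forbidden (ΔL, ΔJ fail)
(h) forbidden (ΔJ fails)
(i) forbidden (ΔL, ΔJ fail)
(j) forbidden (ΔS, ΔL fail)
Total allowed: 1 of 10.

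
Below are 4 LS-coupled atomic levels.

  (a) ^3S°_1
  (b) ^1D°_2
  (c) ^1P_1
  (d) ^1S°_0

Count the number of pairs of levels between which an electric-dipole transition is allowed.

(a)–(b): forbidden (parity, ΔS, ΔL).
(a)–(c): forbidden (ΔS).
(a)–(d): forbidden (parity, ΔS, ΔL).
(b)–(c): allowed.
(b)–(d): forbidden (parity, ΔL, ΔJ).
(c)–(d): allowed.
Allowed pairs: 2 of 6.

2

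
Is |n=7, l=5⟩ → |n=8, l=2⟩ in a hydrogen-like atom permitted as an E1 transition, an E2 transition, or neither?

neither

Δl = 2 − 5 = -3; l_i + l_f = 7.
E1 (Δl = ±1): not satisfied.
E2 (Δl = 0,±2, l_i+l_f ≥ 2): not satisfied.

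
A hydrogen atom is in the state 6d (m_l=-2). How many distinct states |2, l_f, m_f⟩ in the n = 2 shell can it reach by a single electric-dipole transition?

1

E1 requires Δl = ±1, so l_f ∈ {1, 3}; with 0 ≤ l_f ≤ n_f−1 = 1, the allowed l_f values are {1}.
For l_f = 1: m_f ∈ {m_i−1, m_i, m_i+1} ∩ [−1, 1] = {-1} → 1 state.
Total: 1.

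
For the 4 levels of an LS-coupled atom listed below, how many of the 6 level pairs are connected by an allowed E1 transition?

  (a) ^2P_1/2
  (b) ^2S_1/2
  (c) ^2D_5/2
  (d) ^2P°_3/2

3

(a)–(b): forbidden (parity).
(a)–(c): forbidden (parity, ΔJ).
(a)–(d): allowed.
(b)–(c): forbidden (parity, ΔL, ΔJ).
(b)–(d): allowed.
(c)–(d): allowed.
Allowed pairs: 3 of 6.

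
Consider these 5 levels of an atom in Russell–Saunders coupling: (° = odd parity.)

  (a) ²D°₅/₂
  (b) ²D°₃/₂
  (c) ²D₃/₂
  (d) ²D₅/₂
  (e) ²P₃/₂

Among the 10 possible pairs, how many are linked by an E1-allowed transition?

6

(a)–(b): forbidden (parity).
(a)–(c): allowed.
(a)–(d): allowed.
(a)–(e): allowed.
(b)–(c): allowed.
(b)–(d): allowed.
(b)–(e): allowed.
(c)–(d): forbidden (parity).
(c)–(e): forbidden (parity).
(d)–(e): forbidden (parity).
Allowed pairs: 6 of 10.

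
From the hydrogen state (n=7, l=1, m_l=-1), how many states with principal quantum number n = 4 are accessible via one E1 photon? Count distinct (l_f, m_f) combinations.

E1 requires Δl = ±1, so l_f ∈ {0, 2}; with 0 ≤ l_f ≤ n_f−1 = 3, the allowed l_f values are {0, 2}.
For l_f = 0: m_f ∈ {m_i−1, m_i, m_i+1} ∩ [−0, 0] = {0} → 1 state.
For l_f = 2: m_f ∈ {m_i−1, m_i, m_i+1} ∩ [−2, 2] = {-2, -1, 0} → 3 states.
Total: 4.

4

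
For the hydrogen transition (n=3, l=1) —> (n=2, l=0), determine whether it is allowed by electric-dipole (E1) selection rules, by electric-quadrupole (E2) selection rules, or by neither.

Δl = 0 − 1 = -1; l_i + l_f = 1.
E1 (Δl = ±1): satisfied.
E2 (Δl = 0,±2, l_i+l_f ≥ 2): not satisfied.

E1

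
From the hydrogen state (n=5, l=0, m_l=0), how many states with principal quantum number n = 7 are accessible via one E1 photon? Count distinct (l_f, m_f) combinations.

E1 requires Δl = ±1, so l_f ∈ {-1, 1}; with 0 ≤ l_f ≤ n_f−1 = 6, the allowed l_f values are {1}.
For l_f = 1: m_f ∈ {m_i−1, m_i, m_i+1} ∩ [−1, 1] = {-1, 0, 1} → 3 states.
Total: 3.

3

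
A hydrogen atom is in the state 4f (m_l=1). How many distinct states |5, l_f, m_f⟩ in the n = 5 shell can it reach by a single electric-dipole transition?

E1 requires Δl = ±1, so l_f ∈ {2, 4}; with 0 ≤ l_f ≤ n_f−1 = 4, the allowed l_f values are {2, 4}.
For l_f = 2: m_f ∈ {m_i−1, m_i, m_i+1} ∩ [−2, 2] = {0, 1, 2} → 3 states.
For l_f = 4: m_f ∈ {m_i−1, m_i, m_i+1} ∩ [−4, 4] = {0, 1, 2} → 3 states.
Total: 6.

6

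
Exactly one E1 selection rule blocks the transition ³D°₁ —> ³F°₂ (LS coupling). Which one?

parity

ΔL = 0, ±1 (not L=0↔0): L: 2 → 3, ΔL = +1 — ok.
ΔS = 0: S: 1 → 1 — ok.
ΔJ = 0, ±1 (not J=0↔0): J: 1 → 2, ΔJ = +1 — ok.
Parity must change: odd → odd — fails.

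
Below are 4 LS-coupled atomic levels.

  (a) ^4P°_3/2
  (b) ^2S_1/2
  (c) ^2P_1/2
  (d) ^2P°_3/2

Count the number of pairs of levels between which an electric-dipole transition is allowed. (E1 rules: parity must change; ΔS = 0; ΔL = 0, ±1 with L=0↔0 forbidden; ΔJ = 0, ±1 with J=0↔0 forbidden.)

(a)–(b): forbidden (ΔS).
(a)–(c): forbidden (ΔS).
(a)–(d): forbidden (parity, ΔS).
(b)–(c): forbidden (parity).
(b)–(d): allowed.
(c)–(d): allowed.
Allowed pairs: 2 of 6.

2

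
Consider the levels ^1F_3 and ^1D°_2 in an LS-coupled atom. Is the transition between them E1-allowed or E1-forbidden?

allowed

Reading off the term symbols: S 0→0, L 3→2, J 3→2, parity even→odd.
Parity must change: even → odd — ✓.
ΔS = 0: S: 0 → 0 — ✓.
ΔL = 0, ±1 (not L=0↔0): L: 3 → 2, ΔL = -1 — ✓.
ΔJ = 0, ±1 (not J=0↔0): J: 3 → 2, ΔJ = -1 — ✓.
All four E1 rules are satisfied.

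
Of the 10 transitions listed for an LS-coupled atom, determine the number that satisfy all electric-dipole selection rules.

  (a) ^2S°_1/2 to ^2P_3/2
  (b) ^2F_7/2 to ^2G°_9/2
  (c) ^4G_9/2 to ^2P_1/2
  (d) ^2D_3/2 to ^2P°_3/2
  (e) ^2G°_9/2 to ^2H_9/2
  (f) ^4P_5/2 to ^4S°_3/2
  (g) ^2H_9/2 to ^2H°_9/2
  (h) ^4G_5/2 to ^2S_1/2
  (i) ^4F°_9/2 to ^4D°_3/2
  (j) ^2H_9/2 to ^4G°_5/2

(a) allowed
(b) allowed
(c) forbidden (parity, ΔS, ΔL, ΔJ fail)
(d) allowed
(e) allowed
(f) allowed
(g) allowed
(h) forbidden (parity, ΔS, ΔL, ΔJ fail)
(i) forbidden (parity, ΔJ fail)
(j) forbidden (ΔS, ΔJ fail)
Total allowed: 6 of 10.

6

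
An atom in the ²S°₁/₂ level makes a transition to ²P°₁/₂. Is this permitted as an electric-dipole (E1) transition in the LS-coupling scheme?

Parity must change: odd → odd — ✗.
ΔS = 0: S: 1/2 → 1/2 — ✓.
ΔJ = 0, ±1 (not J=0↔0): J: 1/2 → 1/2, ΔJ = +0 — ✓.
ΔL = 0, ±1 (not L=0↔0): L: 0 → 1, ΔL = +1 — ✓.
Rule(s) violated: parity.

forbidden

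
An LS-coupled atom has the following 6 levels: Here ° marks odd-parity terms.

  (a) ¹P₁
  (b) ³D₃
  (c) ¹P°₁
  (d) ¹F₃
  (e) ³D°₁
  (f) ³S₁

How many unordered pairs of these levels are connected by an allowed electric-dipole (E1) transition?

1

(a)–(b): forbidden (parity, ΔS, ΔJ).
(a)–(c): allowed.
(a)–(d): forbidden (parity, ΔL, ΔJ).
(a)–(e): forbidden (ΔS).
(a)–(f): forbidden (parity, ΔS).
(b)–(c): forbidden (ΔS, ΔJ).
(b)–(d): forbidden (parity, ΔS).
(b)–(e): forbidden (ΔJ).
(b)–(f): forbidden (parity, ΔL, ΔJ).
(c)–(d): forbidden (ΔL, ΔJ).
(c)–(e): forbidden (parity, ΔS).
(c)–(f): forbidden (ΔS).
(d)–(e): forbidden (ΔS, ΔJ).
(d)–(f): forbidden (parity, ΔS, ΔL, ΔJ).
(e)–(f): forbidden (ΔL).
Allowed pairs: 1 of 15.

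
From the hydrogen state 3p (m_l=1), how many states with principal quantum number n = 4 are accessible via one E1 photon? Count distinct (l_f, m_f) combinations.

4

E1 requires Δl = ±1, so l_f ∈ {0, 2}; with 0 ≤ l_f ≤ n_f−1 = 3, the allowed l_f values are {0, 2}.
For l_f = 0: m_f ∈ {m_i−1, m_i, m_i+1} ∩ [−0, 0] = {0} → 1 state.
For l_f = 2: m_f ∈ {m_i−1, m_i, m_i+1} ∩ [−2, 2] = {0, 1, 2} → 3 states.
Total: 4.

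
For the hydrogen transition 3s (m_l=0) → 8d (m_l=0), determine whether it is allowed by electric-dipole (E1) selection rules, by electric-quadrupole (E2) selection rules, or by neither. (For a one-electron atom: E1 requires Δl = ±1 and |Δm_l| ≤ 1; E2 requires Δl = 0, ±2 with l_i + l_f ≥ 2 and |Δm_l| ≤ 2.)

Δl = 2 − 0 = +2; l_i + l_f = 2.
Δm_l = +0.
E1 (Δl = ±1, |Δm_l| ≤ 1): not satisfied.
E2 (Δl = 0,±2, l_i+l_f ≥ 2, |Δm_l| ≤ 2): satisfied.

E2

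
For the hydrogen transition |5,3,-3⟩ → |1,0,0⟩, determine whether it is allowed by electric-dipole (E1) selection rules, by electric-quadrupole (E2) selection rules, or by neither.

neither

Δl = 0 − 3 = -3; l_i + l_f = 3.
Δm_l = +3.
E1 (Δl = ±1, |Δm_l| ≤ 1): not satisfied.
E2 (Δl = 0,±2, l_i+l_f ≥ 2, |Δm_l| ≤ 2): not satisfied.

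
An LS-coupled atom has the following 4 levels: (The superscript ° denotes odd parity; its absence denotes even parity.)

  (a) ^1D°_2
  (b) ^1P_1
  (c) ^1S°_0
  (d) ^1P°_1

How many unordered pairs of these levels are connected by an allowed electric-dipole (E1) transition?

3

(a)–(b): allowed.
(a)–(c): forbidden (parity, ΔL, ΔJ).
(a)–(d): forbidden (parity).
(b)–(c): allowed.
(b)–(d): allowed.
(c)–(d): forbidden (parity).
Allowed pairs: 3 of 6.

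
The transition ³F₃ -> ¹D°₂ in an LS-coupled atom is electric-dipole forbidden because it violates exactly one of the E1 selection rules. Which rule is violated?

Initial level: S=1, L=3, J=3, parity even. Final level: S=0, L=2, J=2, parity odd.
Parity must change: even → odd — satisfied.
ΔL = 0, ±1 (not L=0↔0): L: 3 → 2, ΔL = -1 — satisfied.
ΔJ = 0, ±1 (not J=0↔0): J: 3 → 2, ΔJ = -1 — satisfied.
ΔS = 0: S: 1 → 0 — violated.

the ΔS = 0 rule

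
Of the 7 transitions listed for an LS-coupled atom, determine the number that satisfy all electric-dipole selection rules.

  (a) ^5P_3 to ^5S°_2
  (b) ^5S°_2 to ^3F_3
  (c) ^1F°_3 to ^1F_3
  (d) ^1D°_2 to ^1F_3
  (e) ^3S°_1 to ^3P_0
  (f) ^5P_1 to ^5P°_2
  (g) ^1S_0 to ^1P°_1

6

(a) allowed
(b) forbidden (ΔS, ΔL fail)
(c) allowed
(d) allowed
(e) allowed
(f) allowed
(g) allowed
Total allowed: 6 of 7.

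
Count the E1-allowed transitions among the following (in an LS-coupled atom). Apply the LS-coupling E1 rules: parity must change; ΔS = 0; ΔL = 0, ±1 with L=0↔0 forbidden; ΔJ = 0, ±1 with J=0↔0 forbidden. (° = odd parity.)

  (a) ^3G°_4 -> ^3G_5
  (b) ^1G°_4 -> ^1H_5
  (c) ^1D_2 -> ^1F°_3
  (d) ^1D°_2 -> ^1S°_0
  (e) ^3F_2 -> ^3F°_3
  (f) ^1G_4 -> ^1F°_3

(a) allowed
(b) allowed
(c) allowed
(d) forbidden (parity, ΔL, ΔJ fail)
(e) allowed
(f) allowed
Total allowed: 5 of 6.

5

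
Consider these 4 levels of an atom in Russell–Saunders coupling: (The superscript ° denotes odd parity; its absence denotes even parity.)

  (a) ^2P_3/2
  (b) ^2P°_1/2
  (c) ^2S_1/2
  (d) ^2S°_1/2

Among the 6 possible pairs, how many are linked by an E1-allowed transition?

(a)–(b): allowed.
(a)–(c): forbidden (parity).
(a)–(d): allowed.
(b)–(c): allowed.
(b)–(d): forbidden (parity).
(c)–(d): forbidden (ΔL).
Allowed pairs: 3 of 6.

3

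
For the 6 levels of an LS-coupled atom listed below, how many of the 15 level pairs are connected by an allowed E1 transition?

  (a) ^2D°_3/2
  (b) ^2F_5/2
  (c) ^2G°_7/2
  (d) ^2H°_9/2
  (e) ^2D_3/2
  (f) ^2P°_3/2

(a)–(b): allowed.
(a)–(c): forbidden (parity, ΔL, ΔJ).
(a)–(d): forbidden (parity, ΔL, ΔJ).
(a)–(e): allowed.
(a)–(f): forbidden (parity).
(b)–(c): allowed.
(b)–(d): forbidden (ΔL, ΔJ).
(b)–(e): forbidden (parity).
(b)–(f): forbidden (ΔL).
(c)–(d): forbidden (parity).
(c)–(e): forbidden (ΔL, ΔJ).
(c)–(f): forbidden (parity, ΔL, ΔJ).
(d)–(e): forbidden (ΔL, ΔJ).
(d)–(f): forbidden (parity, ΔL, ΔJ).
(e)–(f): allowed.
Allowed pairs: 4 of 15.

4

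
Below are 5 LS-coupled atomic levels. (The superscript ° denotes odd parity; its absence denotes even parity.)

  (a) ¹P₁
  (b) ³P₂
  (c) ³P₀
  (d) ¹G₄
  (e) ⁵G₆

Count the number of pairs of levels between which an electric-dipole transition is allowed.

0

(a)–(b): forbidden (parity, ΔS).
(a)–(c): forbidden (parity, ΔS).
(a)–(d): forbidden (parity, ΔL, ΔJ).
(a)–(e): forbidden (parity, ΔS, ΔL, ΔJ).
(b)–(c): forbidden (parity, ΔJ).
(b)–(d): forbidden (parity, ΔS, ΔL, ΔJ).
(b)–(e): forbidden (parity, ΔS, ΔL, ΔJ).
(c)–(d): forbidden (parity, ΔS, ΔL, ΔJ).
(c)–(e): forbidden (parity, ΔS, ΔL, ΔJ).
(d)–(e): forbidden (parity, ΔS, ΔJ).
Allowed pairs: 0 of 10.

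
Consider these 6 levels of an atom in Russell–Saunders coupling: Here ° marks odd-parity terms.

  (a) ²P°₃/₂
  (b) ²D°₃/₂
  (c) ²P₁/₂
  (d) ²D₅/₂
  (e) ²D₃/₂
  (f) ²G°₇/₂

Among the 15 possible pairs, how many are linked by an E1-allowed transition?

6

(a)–(b): forbidden (parity).
(a)–(c): allowed.
(a)–(d): allowed.
(a)–(e): allowed.
(a)–(f): forbidden (parity, ΔL, ΔJ).
(b)–(c): allowed.
(b)–(d): allowed.
(b)–(e): allowed.
(b)–(f): forbidden (parity, ΔL, ΔJ).
(c)–(d): forbidden (parity, ΔJ).
(c)–(e): forbidden (parity).
(c)–(f): forbidden (ΔL, ΔJ).
(d)–(e): forbidden (parity).
(d)–(f): forbidden (ΔL).
(e)–(f): forbidden (ΔL, ΔJ).
Allowed pairs: 6 of 15.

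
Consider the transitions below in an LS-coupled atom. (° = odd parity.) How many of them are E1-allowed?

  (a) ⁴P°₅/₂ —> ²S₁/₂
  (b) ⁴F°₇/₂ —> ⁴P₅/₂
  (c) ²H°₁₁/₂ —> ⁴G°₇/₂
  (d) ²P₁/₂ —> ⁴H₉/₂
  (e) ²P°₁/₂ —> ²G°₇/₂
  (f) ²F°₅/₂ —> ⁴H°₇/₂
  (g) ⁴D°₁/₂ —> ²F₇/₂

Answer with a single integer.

0

(a) forbidden (ΔS, ΔJ fail)
(b) forbidden (ΔL fails)
(c) forbidden (parity, ΔS, ΔJ fail)
(d) forbidden (parity, ΔS, ΔL, ΔJ fail)
(e) forbidden (parity, ΔL, ΔJ fail)
(f) forbidden (parity, ΔS, ΔL fail)
(g) forbidden (ΔS, ΔJ fail)
Total allowed: 0 of 7.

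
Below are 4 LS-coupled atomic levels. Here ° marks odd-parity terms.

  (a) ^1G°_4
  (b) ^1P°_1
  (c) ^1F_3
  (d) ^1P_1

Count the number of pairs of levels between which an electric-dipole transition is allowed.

(a)–(b): forbidden (parity, ΔL, ΔJ).
(a)–(c): allowed.
(a)–(d): forbidden (ΔL, ΔJ).
(b)–(c): forbidden (ΔL, ΔJ).
(b)–(d): allowed.
(c)–(d): forbidden (parity, ΔL, ΔJ).
Allowed pairs: 2 of 6.

2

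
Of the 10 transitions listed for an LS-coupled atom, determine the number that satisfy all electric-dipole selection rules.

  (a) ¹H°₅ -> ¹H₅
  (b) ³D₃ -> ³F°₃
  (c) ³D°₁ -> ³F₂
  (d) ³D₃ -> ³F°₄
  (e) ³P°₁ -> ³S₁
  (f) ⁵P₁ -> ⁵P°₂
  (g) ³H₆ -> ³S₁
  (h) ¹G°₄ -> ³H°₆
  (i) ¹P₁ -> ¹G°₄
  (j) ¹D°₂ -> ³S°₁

6

(a) allowed
(b) allowed
(c) allowed
(d) allowed
(e) allowed
(f) allowed
(g) forbidden (parity, ΔL, ΔJ fail)
(h) forbidden (parity, ΔS, ΔJ fail)
(i) forbidden (ΔL, ΔJ fail)
(j) forbidden (parity, ΔS, ΔL fail)
Total allowed: 6 of 10.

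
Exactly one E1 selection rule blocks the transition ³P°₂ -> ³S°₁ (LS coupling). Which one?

Initial level: S=1, L=1, J=2, parity odd. Final level: S=1, L=0, J=1, parity odd.
ΔS = 0: S: 1 → 1 — ok.
ΔL = 0, ±1 (not L=0↔0): L: 1 → 0, ΔL = -1 — ok.
ΔJ = 0, ±1 (not J=0↔0): J: 2 → 1, ΔJ = -1 — ok.
Parity must change: odd → odd — fails.

parity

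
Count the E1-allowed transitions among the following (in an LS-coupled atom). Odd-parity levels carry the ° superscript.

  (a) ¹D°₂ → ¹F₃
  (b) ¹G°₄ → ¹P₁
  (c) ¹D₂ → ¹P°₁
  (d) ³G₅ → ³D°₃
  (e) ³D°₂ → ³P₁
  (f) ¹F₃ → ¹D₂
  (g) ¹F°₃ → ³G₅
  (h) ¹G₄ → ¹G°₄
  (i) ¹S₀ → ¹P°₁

5

(a) allowed
(b) forbidden (ΔL, ΔJ fail)
(c) allowed
(d) forbidden (ΔL, ΔJ fail)
(e) allowed
(f) forbidden (parity fails)
(g) forbidden (ΔS, ΔJ fail)
(h) allowed
(i) allowed
Total allowed: 5 of 9.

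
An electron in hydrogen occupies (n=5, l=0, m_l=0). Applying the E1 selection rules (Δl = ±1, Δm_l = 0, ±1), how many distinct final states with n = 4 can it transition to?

E1 requires Δl = ±1, so l_f ∈ {-1, 1}; with 0 ≤ l_f ≤ n_f−1 = 3, the allowed l_f values are {1}.
For l_f = 1: m_f ∈ {m_i−1, m_i, m_i+1} ∩ [−1, 1] = {-1, 0, 1} → 3 states.
Total: 3.

3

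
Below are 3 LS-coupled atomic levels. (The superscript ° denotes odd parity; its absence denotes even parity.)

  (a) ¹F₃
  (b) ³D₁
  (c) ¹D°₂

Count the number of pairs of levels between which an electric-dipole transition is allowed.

1

(a)–(b): forbidden (parity, ΔS, ΔJ).
(a)–(c): allowed.
(b)–(c): forbidden (ΔS).
Allowed pairs: 1 of 3.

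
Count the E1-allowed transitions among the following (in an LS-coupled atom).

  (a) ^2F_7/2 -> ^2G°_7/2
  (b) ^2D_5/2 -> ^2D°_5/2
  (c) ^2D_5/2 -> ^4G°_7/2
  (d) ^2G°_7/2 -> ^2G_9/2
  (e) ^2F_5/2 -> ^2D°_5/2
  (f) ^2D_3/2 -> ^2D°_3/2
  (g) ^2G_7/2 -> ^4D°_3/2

(a) allowed
(b) allowed
(c) forbidden (ΔS, ΔL fail)
(d) allowed
(e) allowed
(f) allowed
(g) forbidden (ΔS, ΔL, ΔJ fail)
Total allowed: 5 of 7.

5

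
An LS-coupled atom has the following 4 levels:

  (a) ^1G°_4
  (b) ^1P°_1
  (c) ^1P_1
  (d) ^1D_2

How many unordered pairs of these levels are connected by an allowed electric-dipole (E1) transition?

(a)–(b): forbidden (parity, ΔL, ΔJ).
(a)–(c): forbidden (ΔL, ΔJ).
(a)–(d): forbidden (ΔL, ΔJ).
(b)–(c): allowed.
(b)–(d): allowed.
(c)–(d): forbidden (parity).
Allowed pairs: 2 of 6.

2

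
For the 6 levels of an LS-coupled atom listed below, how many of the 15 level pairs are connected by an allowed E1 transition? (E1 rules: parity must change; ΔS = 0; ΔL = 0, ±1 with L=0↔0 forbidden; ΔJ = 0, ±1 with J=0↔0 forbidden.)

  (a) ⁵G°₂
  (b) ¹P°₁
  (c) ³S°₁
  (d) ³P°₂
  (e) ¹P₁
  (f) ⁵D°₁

(a)–(b): forbidden (parity, ΔS, ΔL).
(a)–(c): forbidden (parity, ΔS, ΔL).
(a)–(d): forbidden (parity, ΔS, ΔL).
(a)–(e): forbidden (ΔS, ΔL).
(a)–(f): forbidden (parity, ΔL).
(b)–(c): forbidden (parity, ΔS).
(b)–(d): forbidden (parity, ΔS).
(b)–(e): allowed.
(b)–(f): forbidden (parity, ΔS).
(c)–(d): forbidden (parity).
(c)–(e): forbidden (ΔS).
(c)–(f): forbidden (parity, ΔS, ΔL).
(d)–(e): forbidden (ΔS).
(d)–(f): forbidden (parity, ΔS).
(e)–(f): forbidden (ΔS).
Allowed pairs: 1 of 15.

1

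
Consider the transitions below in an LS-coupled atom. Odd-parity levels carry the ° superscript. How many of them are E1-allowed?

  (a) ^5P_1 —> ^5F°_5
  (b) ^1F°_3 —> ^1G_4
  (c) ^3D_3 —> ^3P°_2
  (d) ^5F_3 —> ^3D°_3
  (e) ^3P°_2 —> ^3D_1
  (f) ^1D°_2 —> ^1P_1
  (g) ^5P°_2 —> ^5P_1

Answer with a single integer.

5

(a) forbidden (ΔL, ΔJ fail)
(b) allowed
(c) allowed
(d) forbidden (ΔS fails)
(e) allowed
(f) allowed
(g) allowed
Total allowed: 5 of 7.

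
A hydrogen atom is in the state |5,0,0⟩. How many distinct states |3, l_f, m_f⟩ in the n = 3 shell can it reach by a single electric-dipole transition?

3

E1 requires Δl = ±1, so l_f ∈ {-1, 1}; with 0 ≤ l_f ≤ n_f−1 = 2, the allowed l_f values are {1}.
For l_f = 1: m_f ∈ {m_i−1, m_i, m_i+1} ∩ [−1, 1] = {-1, 0, 1} → 3 states.
Total: 3.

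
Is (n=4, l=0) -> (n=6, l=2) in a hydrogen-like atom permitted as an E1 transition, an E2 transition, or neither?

E2

Δl = 2 − 0 = +2; l_i + l_f = 2.
E1 (Δl = ±1): not satisfied.
E2 (Δl = 0,±2, l_i+l_f ≥ 2): satisfied.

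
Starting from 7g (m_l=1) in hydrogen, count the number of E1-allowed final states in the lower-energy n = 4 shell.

3

E1 requires Δl = ±1, so l_f ∈ {3, 5}; with 0 ≤ l_f ≤ n_f−1 = 3, the allowed l_f values are {3}.
For l_f = 3: m_f ∈ {m_i−1, m_i, m_i+1} ∩ [−3, 3] = {0, 1, 2} → 3 states.
Total: 3.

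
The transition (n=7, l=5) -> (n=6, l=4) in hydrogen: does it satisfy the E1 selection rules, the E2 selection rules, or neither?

Δl = 4 − 5 = -1; l_i + l_f = 9.
E1 (Δl = ±1): satisfied.
E2 (Δl = 0,±2, l_i+l_f ≥ 2): not satisfied.

E1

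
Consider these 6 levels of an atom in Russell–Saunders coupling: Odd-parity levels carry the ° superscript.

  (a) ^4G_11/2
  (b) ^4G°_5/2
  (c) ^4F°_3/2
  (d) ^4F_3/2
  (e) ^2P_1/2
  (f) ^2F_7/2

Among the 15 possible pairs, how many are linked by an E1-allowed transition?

(a)–(b): forbidden (ΔJ).
(a)–(c): forbidden (ΔJ).
(a)–(d): forbidden (parity, ΔJ).
(a)–(e): forbidden (parity, ΔS, ΔL, ΔJ).
(a)–(f): forbidden (parity, ΔS, ΔJ).
(b)–(c): forbidden (parity).
(b)–(d): allowed.
(b)–(e): forbidden (ΔS, ΔL, ΔJ).
(b)–(f): forbidden (ΔS).
(c)–(d): allowed.
(c)–(e): forbidden (ΔS, ΔL).
(c)–(f): forbidden (ΔS, ΔJ).
(d)–(e): forbidden (parity, ΔS, ΔL).
(d)–(f): forbidden (parity, ΔS, ΔJ).
(e)–(f): forbidden (parity, ΔL, ΔJ).
Allowed pairs: 2 of 15.

2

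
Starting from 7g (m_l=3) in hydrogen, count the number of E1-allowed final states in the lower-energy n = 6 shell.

E1 requires Δl = ±1, so l_f ∈ {3, 5}; with 0 ≤ l_f ≤ n_f−1 = 5, the allowed l_f values are {3, 5}.
For l_f = 3: m_f ∈ {m_i−1, m_i, m_i+1} ∩ [−3, 3] = {2, 3} → 2 states.
For l_f = 5: m_f ∈ {m_i−1, m_i, m_i+1} ∩ [−5, 5] = {2, 3, 4} → 3 states.
Total: 5.

5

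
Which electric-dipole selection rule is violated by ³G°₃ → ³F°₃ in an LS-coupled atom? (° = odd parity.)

parity

Parity must change: odd → odd — fails.
ΔS = 0: S: 1 → 1 — ok.
ΔL = 0, ±1 (not L=0↔0): L: 4 → 3, ΔL = -1 — ok.
ΔJ = 0, ±1 (not J=0↔0): J: 3 → 3, ΔJ = +0 — ok.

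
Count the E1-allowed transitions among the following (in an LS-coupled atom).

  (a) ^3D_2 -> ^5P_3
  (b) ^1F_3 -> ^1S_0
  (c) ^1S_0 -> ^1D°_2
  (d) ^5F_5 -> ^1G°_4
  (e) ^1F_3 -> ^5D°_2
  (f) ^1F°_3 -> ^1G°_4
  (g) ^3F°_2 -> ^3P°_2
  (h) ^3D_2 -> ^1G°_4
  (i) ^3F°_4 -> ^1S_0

0

(a) forbidden (parity, ΔS fail)
(b) forbidden (parity, ΔL, ΔJ fail)
(c) forbidden (ΔL, ΔJ fail)
(d) forbidden (ΔS fails)
(e) forbidden (ΔS fails)
(f) forbidden (parity fails)
(g) forbidden (parity, ΔL fail)
(h) forbidden (ΔS, ΔL, ΔJ fail)
(i) forbidden (ΔS, ΔL, ΔJ fail)
Total allowed: 0 of 9.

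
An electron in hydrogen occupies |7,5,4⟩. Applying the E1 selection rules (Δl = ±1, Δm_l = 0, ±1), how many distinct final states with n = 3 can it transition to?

E1 requires l_f ∈ {4, 6}, but neither lies in [0, 2], so no final state is reachable.
Total: 0.

0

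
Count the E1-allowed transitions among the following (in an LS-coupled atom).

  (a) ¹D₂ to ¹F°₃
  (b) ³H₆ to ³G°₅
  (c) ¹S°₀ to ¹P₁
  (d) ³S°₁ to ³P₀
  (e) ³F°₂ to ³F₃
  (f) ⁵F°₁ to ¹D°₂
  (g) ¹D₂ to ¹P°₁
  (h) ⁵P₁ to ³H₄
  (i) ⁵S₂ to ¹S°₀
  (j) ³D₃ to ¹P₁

(a) allowed
(b) allowed
(c) allowed
(d) allowed
(e) allowed
(f) forbidden (parity, ΔS fail)
(g) allowed
(h) forbidden (parity, ΔS, ΔL, ΔJ fail)
(i) forbidden (ΔS, ΔL, ΔJ fail)
(j) forbidden (parity, ΔS, ΔJ fail)
Total allowed: 6 of 10.

6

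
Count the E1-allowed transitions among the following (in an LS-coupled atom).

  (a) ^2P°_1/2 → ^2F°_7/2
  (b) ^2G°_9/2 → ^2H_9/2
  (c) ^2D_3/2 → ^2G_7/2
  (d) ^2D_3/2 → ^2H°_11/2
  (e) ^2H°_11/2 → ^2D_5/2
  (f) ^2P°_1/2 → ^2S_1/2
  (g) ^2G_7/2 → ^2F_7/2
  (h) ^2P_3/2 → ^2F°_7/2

2

(a) forbidden (parity, ΔL, ΔJ fail)
(b) allowed
(c) forbidden (parity, ΔL, ΔJ fail)
(d) forbidden (ΔL, ΔJ fail)
(e) forbidden (ΔL, ΔJ fail)
(f) allowed
(g) forbidden (parity fails)
(h) forbidden (ΔL, ΔJ fail)
Total allowed: 2 of 8.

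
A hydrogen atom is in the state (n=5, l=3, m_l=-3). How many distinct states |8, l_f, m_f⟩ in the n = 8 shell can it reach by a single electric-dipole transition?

E1 requires Δl = ±1, so l_f ∈ {2, 4}; with 0 ≤ l_f ≤ n_f−1 = 7, the allowed l_f values are {2, 4}.
For l_f = 2: m_f ∈ {m_i−1, m_i, m_i+1} ∩ [−2, 2] = {-2} → 1 state.
For l_f = 4: m_f ∈ {m_i−1, m_i, m_i+1} ∩ [−4, 4] = {-4, -3, -2} → 3 states.
Total: 4.

4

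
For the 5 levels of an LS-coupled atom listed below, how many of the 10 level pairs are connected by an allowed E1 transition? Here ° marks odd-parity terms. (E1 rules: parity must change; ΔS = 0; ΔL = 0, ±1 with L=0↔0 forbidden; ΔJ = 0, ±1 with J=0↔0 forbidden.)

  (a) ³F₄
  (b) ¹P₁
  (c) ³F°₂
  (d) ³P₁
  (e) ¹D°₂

(a)–(b): forbidden (parity, ΔS, ΔL, ΔJ).
(a)–(c): forbidden (ΔJ).
(a)–(d): forbidden (parity, ΔL, ΔJ).
(a)–(e): forbidden (ΔS, ΔJ).
(b)–(c): forbidden (ΔS, ΔL).
(b)–(d): forbidden (parity, ΔS).
(b)–(e): allowed.
(c)–(d): forbidden (ΔL).
(c)–(e): forbidden (parity, ΔS).
(d)–(e): forbidden (ΔS).
Allowed pairs: 1 of 10.

1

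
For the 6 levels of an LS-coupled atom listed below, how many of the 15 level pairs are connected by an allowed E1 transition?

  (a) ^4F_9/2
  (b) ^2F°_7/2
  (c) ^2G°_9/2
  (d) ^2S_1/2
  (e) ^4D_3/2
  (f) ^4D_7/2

0

(a)–(b): forbidden (ΔS).
(a)–(c): forbidden (ΔS).
(a)–(d): forbidden (parity, ΔS, ΔL, ΔJ).
(a)–(e): forbidden (parity, ΔJ).
(a)–(f): forbidden (parity).
(b)–(c): forbidden (parity).
(b)–(d): forbidden (ΔL, ΔJ).
(b)–(e): forbidden (ΔS, ΔJ).
(b)–(f): forbidden (ΔS).
(c)–(d): forbidden (ΔL, ΔJ).
(c)–(e): forbidden (ΔS, ΔL, ΔJ).
(c)–(f): forbidden (ΔS, ΔL).
(d)–(e): forbidden (parity, ΔS, ΔL).
(d)–(f): forbidden (parity, ΔS, ΔL, ΔJ).
(e)–(f): forbidden (parity, ΔJ).
Allowed pairs: 0 of 15.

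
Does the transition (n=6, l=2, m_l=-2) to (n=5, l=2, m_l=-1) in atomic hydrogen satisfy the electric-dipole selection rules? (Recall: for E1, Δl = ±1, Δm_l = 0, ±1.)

forbidden

l: 2 → 2 (Δl = +0). Δl = ±1 violated.
Δm_l = -1 − (-2) = +1. E1 requires Δm_l = 0, ±1: satisfied.
The transition is electric-dipole forbidden.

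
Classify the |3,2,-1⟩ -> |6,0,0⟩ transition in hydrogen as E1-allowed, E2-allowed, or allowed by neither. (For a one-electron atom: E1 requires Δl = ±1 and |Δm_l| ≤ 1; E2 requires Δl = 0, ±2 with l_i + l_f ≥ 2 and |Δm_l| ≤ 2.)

Δl = 0 − 2 = -2; l_i + l_f = 2.
Δm_l = +1.
E1 (Δl = ±1, |Δm_l| ≤ 1): not satisfied.
E2 (Δl = 0,±2, l_i+l_f ≥ 2, |Δm_l| ≤ 2): satisfied.

E2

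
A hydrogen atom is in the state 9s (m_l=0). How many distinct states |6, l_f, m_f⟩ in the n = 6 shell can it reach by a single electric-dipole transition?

E1 requires Δl = ±1, so l_f ∈ {-1, 1}; with 0 ≤ l_f ≤ n_f−1 = 5, the allowed l_f values are {1}.
For l_f = 1: m_f ∈ {m_i−1, m_i, m_i+1} ∩ [−1, 1] = {-1, 0, 1} → 3 states.
Total: 3.

3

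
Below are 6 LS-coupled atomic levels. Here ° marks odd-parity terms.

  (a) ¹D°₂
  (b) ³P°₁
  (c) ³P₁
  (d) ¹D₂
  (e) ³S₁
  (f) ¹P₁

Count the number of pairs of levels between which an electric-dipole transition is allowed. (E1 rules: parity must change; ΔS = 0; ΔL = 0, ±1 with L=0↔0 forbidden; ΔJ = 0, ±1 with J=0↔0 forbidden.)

4

(a)–(b): forbidden (parity, ΔS).
(a)–(c): forbidden (ΔS).
(a)–(d): allowed.
(a)–(e): forbidden (ΔS, ΔL).
(a)–(f): allowed.
(b)–(c): allowed.
(b)–(d): forbidden (ΔS).
(b)–(e): allowed.
(b)–(f): forbidden (ΔS).
(c)–(d): forbidden (parity, ΔS).
(c)–(e): forbidden (parity).
(c)–(f): forbidden (parity, ΔS).
(d)–(e): forbidden (parity, ΔS, ΔL).
(d)–(f): forbidden (parity).
(e)–(f): forbidden (parity, ΔS).
Allowed pairs: 4 of 15.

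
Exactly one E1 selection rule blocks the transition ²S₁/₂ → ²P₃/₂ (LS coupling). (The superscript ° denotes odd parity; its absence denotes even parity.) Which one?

Parity must change: even → even — fails.
ΔS = 0: S: 1/2 → 1/2 — ok.
ΔL = 0, ±1 (not L=0↔0): L: 0 → 1, ΔL = +1 — ok.
ΔJ = 0, ±1 (not J=0↔0): J: 1/2 → 3/2, ΔJ = +1 — ok.

parity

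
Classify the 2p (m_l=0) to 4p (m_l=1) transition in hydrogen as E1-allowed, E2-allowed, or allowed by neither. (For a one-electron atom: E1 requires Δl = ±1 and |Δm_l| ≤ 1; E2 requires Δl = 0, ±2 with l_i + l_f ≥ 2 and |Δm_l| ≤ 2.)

Δl = 1 − 1 = +0; l_i + l_f = 2.
Δm_l = +1.
E1 (Δl = ±1, |Δm_l| ≤ 1): not satisfied.
E2 (Δl = 0,±2, l_i+l_f ≥ 2, |Δm_l| ≤ 2): satisfied.

E2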